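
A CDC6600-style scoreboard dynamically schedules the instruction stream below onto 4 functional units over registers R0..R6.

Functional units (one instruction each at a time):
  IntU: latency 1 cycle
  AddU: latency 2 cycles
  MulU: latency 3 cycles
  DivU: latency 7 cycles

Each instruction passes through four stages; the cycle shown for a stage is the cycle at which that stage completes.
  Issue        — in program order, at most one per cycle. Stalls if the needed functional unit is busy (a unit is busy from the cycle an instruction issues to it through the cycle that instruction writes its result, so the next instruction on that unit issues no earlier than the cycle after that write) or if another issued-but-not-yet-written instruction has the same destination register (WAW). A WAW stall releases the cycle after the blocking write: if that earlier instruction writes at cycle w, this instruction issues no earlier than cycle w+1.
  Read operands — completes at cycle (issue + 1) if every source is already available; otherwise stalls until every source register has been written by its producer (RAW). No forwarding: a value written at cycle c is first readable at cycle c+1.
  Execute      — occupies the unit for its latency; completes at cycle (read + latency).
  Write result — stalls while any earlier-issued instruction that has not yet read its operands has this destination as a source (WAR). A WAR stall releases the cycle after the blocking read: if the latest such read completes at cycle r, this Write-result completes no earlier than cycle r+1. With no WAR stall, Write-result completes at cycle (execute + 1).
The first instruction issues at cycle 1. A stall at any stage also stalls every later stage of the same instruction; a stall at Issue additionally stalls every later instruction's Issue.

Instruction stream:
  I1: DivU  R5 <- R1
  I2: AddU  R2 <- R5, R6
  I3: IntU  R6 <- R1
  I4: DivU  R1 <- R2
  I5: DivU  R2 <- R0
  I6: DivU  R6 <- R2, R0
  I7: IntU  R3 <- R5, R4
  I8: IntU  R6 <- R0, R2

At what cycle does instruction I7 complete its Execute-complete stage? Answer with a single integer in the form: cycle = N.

cycle = 37

I1  is:1  ro:2  ex:9  wr:10
I2  is:2  ro:11  ex:13  wr:14  — RAW R5: wait I1 write@10
I3  is:3  ro:4  ex:5  wr:12  — WAR R6: wait I2 read@11
I4  is:11  ro:15  ex:22  wr:23  — struct: DivU busy until I1 writes@10, RAW R2: wait I2 write@14
I5  is:24  ro:25  ex:32  wr:33  — struct: DivU busy until I4 writes@23
I6  is:34  ro:35  ex:42  wr:43  — struct: DivU busy until I5 writes@33
I7  is:35  ro:36  ex:37  wr:38
I8  is:44  ro:45  ex:46  wr:47  — WAW R6: wait I6 write@43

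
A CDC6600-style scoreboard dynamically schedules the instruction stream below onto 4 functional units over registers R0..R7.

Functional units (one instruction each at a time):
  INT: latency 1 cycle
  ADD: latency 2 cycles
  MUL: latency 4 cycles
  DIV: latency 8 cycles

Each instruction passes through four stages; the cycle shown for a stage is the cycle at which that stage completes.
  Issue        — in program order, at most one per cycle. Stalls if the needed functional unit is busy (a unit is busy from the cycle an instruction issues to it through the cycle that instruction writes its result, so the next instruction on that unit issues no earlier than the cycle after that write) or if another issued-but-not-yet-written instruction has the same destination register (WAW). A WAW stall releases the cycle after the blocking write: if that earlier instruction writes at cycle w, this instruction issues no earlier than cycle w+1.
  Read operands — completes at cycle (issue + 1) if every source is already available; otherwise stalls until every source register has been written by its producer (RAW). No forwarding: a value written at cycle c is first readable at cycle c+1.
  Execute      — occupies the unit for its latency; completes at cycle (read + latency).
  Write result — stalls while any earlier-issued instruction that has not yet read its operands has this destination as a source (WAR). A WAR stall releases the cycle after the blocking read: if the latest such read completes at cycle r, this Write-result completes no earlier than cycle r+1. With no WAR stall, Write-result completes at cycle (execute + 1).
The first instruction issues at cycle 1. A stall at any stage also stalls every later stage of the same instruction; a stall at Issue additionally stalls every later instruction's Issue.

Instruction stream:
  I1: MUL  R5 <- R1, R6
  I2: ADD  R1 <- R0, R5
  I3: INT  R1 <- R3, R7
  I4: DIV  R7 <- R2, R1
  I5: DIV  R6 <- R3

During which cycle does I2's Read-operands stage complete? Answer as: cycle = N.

cycle = 8

I1 -> (1, 2, 6, 7)
I2 -> (2, 8, 10, 11)  // RAW R5: wait I1 write@7
I3 -> (12, 13, 14, 15)  // WAW R1: wait I2 write@11
I4 -> (13, 16, 24, 25)  // RAW R1: wait I3 write@15
I5 -> (26, 27, 35, 36)  // struct: DIV busy until I4 writes@25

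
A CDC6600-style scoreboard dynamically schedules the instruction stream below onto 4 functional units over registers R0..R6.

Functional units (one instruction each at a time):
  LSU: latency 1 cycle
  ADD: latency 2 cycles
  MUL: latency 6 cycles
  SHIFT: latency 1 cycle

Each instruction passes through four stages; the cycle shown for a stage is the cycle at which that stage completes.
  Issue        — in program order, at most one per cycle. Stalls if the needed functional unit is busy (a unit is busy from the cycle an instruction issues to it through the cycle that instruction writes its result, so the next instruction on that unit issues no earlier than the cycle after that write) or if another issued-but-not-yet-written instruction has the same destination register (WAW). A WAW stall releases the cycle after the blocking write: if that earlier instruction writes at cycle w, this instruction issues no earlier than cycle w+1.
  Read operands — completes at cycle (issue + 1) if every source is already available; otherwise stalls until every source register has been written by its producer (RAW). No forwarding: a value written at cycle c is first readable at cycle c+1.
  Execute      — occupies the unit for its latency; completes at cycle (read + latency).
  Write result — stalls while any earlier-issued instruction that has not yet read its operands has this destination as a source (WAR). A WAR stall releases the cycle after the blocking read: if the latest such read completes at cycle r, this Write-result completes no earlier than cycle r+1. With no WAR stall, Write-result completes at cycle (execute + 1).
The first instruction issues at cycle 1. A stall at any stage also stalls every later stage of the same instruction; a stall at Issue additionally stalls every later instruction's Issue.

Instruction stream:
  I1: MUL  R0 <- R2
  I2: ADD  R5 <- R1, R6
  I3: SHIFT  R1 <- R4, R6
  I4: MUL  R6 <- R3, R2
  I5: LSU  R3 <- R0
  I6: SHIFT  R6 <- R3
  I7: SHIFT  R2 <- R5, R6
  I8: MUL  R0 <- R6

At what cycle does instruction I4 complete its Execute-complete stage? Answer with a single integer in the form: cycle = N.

cycle = 17

[1] I1 issues→MUL
[2] I1 reads | I2 issues→ADD
[3] I2 reads | I3 issues→SHIFT
[4] I3 reads
[5] I2 exec-done | I3 exec-done
[6] I2 writes R5 | I3 writes R1
[8] I1 exec-done
[9] I1 writes R0
[10] I4 issues→MUL
[11] I4 reads | I5 issues→LSU
[12] I5 reads
[13] I5 exec-done
[14] I5 writes R3
[17] I4 exec-done
[18] I4 writes R6
[19] I6 issues→SHIFT
[20] I6 reads
[21] I6 exec-done
[22] I6 writes R6
[23] I7 issues→SHIFT
[24] I7 reads | I8 issues→MUL
[25] I7 exec-done | I8 reads
[26] I7 writes R2
[31] I8 exec-done
[32] I8 writes R0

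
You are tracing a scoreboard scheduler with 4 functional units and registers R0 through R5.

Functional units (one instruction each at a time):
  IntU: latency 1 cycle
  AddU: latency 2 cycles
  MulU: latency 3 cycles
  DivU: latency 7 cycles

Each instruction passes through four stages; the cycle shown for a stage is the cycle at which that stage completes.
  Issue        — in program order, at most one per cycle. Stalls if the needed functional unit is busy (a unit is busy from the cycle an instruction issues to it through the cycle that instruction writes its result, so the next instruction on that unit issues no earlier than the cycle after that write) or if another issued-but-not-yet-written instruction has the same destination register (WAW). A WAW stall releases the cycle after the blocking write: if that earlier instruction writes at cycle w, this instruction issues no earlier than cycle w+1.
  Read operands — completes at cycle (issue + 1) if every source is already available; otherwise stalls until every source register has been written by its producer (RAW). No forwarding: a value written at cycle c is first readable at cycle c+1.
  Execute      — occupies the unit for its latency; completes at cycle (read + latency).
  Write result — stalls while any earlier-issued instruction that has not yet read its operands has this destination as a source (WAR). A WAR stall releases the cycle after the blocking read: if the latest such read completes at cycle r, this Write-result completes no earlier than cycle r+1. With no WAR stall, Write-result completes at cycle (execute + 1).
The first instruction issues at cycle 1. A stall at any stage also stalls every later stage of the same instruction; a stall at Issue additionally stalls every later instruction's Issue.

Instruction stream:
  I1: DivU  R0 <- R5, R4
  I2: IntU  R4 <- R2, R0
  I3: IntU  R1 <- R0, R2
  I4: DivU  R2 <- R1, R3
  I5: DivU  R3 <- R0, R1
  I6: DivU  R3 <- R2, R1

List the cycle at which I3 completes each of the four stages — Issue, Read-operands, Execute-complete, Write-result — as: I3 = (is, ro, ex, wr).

I3 = (14, 15, 16, 17)

cycle 1: I1→DivU
cycle 2: I1 RO | I2→IntU
cycle 9: I1 EX
cycle 10: I1 WR R0
cycle 11: I2 RO
cycle 12: I2 EX
cycle 13: I2 WR R4
cycle 14: I3→IntU
cycle 15: I3 RO | I4→DivU
cycle 16: I3 EX
cycle 17: I3 WR R1
cycle 18: I4 RO
cycle 25: I4 EX
cycle 26: I4 WR R2
cycle 27: I5→DivU
cycle 28: I5 RO
cycle 35: I5 EX
cycle 36: I5 WR R3
cycle 37: I6→DivU
cycle 38: I6 RO
cycle 45: I6 EX
cycle 46: I6 WR R3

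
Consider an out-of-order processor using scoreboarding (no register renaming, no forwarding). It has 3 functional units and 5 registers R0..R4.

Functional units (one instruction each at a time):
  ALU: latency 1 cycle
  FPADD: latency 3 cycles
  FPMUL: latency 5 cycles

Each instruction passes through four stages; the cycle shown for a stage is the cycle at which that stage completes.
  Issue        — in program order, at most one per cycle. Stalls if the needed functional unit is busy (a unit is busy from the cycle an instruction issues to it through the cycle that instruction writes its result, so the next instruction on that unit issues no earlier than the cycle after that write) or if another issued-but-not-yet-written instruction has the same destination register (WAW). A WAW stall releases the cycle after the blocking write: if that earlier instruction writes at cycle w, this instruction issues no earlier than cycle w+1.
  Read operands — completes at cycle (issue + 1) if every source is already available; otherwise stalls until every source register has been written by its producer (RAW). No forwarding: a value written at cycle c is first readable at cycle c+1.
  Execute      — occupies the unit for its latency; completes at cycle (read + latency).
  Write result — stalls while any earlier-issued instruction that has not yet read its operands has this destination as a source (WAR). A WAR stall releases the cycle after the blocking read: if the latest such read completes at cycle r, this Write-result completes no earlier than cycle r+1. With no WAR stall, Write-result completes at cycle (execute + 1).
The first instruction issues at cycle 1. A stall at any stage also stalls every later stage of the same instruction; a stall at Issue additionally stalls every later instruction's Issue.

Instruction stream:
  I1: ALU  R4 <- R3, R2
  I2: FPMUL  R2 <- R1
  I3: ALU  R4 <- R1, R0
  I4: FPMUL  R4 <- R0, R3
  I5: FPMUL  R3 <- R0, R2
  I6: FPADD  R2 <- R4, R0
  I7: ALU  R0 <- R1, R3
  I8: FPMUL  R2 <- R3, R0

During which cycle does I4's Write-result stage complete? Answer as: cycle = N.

[I1] 1/2/3/4
[I2] 2/3/8/9
[I3] 5/6/7/8  (struct: ALU busy until I1 writes@4)
[I4] 10/11/16/17  (struct: FPMUL busy until I2 writes@9)
[I5] 18/19/24/25  (struct: FPMUL busy until I4 writes@17)
[I6] 19/20/23/24
[I7] 20/26/27/28  (RAW R3: wait I5 write@25)
[I8] 26/29/34/35  (struct: FPMUL busy until I5 writes@25; RAW R0: wait I7 write@28)

cycle = 17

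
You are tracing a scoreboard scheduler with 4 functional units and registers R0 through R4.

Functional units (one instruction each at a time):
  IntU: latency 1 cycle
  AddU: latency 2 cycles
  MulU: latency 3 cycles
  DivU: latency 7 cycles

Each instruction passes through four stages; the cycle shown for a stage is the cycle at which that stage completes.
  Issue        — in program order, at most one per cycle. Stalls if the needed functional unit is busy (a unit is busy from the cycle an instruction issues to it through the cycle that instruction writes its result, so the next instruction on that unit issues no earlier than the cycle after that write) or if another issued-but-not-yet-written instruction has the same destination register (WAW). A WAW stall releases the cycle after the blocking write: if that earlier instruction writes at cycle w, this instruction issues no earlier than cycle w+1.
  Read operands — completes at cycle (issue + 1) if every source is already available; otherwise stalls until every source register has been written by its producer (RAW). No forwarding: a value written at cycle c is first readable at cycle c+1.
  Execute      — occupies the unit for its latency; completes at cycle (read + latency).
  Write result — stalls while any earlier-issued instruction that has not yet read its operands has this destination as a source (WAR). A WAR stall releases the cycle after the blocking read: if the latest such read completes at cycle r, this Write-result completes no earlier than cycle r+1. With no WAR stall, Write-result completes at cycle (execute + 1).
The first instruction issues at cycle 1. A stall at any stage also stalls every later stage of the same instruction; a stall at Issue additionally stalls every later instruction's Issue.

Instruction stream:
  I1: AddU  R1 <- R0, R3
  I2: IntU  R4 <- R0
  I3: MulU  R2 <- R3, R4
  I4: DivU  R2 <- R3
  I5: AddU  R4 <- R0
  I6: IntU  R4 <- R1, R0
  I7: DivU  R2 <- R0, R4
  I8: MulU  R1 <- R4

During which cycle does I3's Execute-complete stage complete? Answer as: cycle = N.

[I1] 1/2/4/5
[I2] 2/3/4/5
[I3] 3/6/9/10  (RAW R4: wait I2 write@5)
[I4] 11/12/19/20  (WAW R2: wait I3 write@10)
[I5] 12/13/15/16
[I6] 17/18/19/20  (WAW R4: wait I5 write@16)
[I7] 21/22/29/30  (struct: DivU busy until I4 writes@20)
[I8] 22/23/26/27

cycle = 9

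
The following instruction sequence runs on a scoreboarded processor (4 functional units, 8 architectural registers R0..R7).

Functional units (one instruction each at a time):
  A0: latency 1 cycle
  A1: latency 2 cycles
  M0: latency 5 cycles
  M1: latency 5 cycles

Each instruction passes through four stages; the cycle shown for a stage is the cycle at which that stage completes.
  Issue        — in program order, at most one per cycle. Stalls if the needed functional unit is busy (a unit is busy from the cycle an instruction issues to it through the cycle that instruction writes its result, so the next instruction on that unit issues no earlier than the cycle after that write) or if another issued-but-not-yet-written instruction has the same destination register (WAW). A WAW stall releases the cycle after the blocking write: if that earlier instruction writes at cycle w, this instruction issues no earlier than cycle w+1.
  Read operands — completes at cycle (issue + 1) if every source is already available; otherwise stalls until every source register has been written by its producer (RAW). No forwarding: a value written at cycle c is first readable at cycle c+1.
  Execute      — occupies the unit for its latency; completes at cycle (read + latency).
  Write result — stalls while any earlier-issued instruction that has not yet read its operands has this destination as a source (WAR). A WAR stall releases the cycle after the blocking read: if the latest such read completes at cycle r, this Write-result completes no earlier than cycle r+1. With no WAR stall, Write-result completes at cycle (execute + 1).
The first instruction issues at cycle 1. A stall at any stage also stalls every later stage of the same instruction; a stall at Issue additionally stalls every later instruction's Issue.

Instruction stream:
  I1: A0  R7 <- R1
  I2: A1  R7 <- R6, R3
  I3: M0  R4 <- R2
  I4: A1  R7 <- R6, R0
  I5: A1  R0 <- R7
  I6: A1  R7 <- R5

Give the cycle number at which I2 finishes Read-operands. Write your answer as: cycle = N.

cycle = 6

[I1] 1/2/3/4
[I2] 5/6/8/9  (WAW R7: wait I1 write@4)
[I3] 6/7/12/13
[I4] 10/11/13/14  (struct: A1 busy until I2 writes@9)
[I5] 15/16/18/19  (struct: A1 busy until I4 writes@14)
[I6] 20/21/23/24  (struct: A1 busy until I5 writes@19)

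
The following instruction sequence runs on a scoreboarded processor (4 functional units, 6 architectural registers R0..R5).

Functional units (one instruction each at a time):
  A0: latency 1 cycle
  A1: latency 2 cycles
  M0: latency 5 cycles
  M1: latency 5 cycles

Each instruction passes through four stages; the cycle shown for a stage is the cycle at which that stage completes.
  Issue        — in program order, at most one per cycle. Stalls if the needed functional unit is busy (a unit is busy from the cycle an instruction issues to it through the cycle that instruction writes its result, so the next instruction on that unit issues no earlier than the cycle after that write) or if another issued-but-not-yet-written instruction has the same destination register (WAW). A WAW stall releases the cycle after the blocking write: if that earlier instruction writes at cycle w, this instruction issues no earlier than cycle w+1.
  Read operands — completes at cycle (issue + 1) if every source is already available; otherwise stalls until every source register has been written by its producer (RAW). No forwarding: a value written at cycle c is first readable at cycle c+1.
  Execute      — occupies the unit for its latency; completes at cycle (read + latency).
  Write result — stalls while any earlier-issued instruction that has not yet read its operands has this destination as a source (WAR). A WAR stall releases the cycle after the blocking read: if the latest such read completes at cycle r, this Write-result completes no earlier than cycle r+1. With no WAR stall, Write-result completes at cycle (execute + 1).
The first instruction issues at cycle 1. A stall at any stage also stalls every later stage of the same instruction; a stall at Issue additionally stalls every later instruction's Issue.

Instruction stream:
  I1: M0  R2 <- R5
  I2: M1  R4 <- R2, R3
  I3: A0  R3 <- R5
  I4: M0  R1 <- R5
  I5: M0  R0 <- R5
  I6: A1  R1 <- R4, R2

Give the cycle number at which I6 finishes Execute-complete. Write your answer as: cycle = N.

cycle = 21

[1] I1 dispatched to M0
[2] I1 operands ready; I2 dispatched to M1
[3] I3 dispatched to A0
[4] I3 operands ready
[5] I3 complete
[7] I1 complete
[8] R2←I1
[9] I2 operands ready; I4 dispatched to M0
[10] R3←I3; I4 operands ready
[14] I2 complete
[15] R4←I2; I4 complete
[16] R1←I4
[17] I5 dispatched to M0
[18] I5 operands ready; I6 dispatched to A1
[19] I6 operands ready
[21] I6 complete
[22] R1←I6
[23] I5 complete
[24] R0←I5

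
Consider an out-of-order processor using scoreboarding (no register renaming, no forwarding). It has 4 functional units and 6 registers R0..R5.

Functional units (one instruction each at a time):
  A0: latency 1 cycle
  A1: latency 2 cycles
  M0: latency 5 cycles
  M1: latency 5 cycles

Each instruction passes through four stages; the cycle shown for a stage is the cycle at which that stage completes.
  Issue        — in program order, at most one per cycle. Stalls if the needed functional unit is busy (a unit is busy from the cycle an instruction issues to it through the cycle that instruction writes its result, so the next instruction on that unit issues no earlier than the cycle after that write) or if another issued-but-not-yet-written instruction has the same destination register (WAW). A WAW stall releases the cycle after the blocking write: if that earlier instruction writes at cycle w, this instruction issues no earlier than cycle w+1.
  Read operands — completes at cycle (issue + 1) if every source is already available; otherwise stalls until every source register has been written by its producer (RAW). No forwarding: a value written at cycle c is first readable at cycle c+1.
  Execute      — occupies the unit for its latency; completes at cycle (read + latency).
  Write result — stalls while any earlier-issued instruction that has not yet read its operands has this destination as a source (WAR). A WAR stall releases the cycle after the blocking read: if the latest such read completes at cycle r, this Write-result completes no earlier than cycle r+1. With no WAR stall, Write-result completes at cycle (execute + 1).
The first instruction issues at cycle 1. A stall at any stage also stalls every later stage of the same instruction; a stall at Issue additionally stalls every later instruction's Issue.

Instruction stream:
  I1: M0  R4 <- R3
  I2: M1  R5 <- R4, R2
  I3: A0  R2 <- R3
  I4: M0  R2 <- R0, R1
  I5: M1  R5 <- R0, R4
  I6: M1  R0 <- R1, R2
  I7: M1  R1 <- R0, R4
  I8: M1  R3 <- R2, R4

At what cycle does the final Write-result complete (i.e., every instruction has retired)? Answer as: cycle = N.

  I1 | 1 | 2 | 7 | 8
  I2 | 2 | 9 | 14 | 15   RAW R4: wait I1 write@8
  I3 | 3 | 4 | 5 | 10   WAR R2: wait I2 read@9
  I4 | 11 | 12 | 17 | 18   WAW R2: wait I3 write@10
  I5 | 16 | 17 | 22 | 23   struct: M1 busy until I2 writes@15
  I6 | 24 | 25 | 30 | 31   struct: M1 busy until I5 writes@23
  I7 | 32 | 33 | 38 | 39   struct: M1 busy until I6 writes@31
  I8 | 40 | 41 | 46 | 47   struct: M1 busy until I7 writes@39

cycle = 47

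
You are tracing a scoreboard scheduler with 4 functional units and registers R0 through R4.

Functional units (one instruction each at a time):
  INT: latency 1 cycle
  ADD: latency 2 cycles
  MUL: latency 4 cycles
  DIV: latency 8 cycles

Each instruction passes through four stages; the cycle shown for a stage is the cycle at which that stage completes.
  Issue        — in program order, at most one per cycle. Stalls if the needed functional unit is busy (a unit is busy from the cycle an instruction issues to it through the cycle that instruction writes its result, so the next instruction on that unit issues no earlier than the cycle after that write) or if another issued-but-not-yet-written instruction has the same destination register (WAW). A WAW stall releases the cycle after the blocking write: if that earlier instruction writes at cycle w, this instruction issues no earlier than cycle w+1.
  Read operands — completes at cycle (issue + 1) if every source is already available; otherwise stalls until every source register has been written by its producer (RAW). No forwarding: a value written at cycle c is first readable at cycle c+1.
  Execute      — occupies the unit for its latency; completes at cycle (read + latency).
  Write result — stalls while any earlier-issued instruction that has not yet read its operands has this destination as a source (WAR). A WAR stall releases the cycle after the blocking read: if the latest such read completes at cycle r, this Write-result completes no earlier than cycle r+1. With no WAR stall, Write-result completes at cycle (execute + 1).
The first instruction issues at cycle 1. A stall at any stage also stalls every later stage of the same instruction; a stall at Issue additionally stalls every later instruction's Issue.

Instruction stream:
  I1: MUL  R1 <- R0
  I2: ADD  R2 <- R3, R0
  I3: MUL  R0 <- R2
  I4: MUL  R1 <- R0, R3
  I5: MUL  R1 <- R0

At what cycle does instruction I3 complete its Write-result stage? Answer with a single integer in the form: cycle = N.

cycle 1: I1→MUL
cycle 2: I1 RO, I2→ADD
cycle 3: I2 RO
cycle 5: I2 EX
cycle 6: I1 EX, I2 WR R2
cycle 7: I1 WR R1
cycle 8: I3→MUL
cycle 9: I3 RO
cycle 13: I3 EX
cycle 14: I3 WR R0
cycle 15: I4→MUL
cycle 16: I4 RO
cycle 20: I4 EX
cycle 21: I4 WR R1
cycle 22: I5→MUL
cycle 23: I5 RO
cycle 27: I5 EX
cycle 28: I5 WR R1

cycle = 14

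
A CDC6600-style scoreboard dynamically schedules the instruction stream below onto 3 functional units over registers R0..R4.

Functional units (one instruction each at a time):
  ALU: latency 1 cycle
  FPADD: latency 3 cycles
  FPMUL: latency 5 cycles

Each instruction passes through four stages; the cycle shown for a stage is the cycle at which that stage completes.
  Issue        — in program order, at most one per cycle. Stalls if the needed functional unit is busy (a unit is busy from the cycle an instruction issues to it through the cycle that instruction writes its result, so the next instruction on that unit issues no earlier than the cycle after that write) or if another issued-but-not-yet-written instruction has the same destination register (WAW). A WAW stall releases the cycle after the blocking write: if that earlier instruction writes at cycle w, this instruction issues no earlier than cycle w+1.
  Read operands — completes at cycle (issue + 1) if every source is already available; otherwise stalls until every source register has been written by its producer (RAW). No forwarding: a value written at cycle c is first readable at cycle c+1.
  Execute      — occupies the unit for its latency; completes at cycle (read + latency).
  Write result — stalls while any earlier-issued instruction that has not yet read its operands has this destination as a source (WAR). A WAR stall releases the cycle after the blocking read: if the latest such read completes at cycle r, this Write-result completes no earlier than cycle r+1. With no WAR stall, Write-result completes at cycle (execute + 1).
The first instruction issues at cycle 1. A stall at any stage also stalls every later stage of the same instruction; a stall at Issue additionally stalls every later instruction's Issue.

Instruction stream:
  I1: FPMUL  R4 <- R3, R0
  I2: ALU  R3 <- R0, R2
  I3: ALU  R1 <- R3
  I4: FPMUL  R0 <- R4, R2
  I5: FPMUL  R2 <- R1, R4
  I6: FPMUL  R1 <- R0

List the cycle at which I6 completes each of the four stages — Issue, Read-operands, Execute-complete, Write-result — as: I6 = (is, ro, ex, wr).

I6 = (25, 26, 31, 32)

c1: I1→FPMUL
c2: I1 RO | I2→ALU
c3: I2 RO
c4: I2 EX
c5: I2 WR R3
c6: I3→ALU
c7: I1 EX | I3 RO
c8: I1 WR R4 | I3 EX
c9: I3 WR R1 | I4→FPMUL
c10: I4 RO
c15: I4 EX
c16: I4 WR R0
c17: I5→FPMUL
c18: I5 RO
c23: I5 EX
c24: I5 WR R2
c25: I6→FPMUL
c26: I6 RO
c31: I6 EX
c32: I6 WR R1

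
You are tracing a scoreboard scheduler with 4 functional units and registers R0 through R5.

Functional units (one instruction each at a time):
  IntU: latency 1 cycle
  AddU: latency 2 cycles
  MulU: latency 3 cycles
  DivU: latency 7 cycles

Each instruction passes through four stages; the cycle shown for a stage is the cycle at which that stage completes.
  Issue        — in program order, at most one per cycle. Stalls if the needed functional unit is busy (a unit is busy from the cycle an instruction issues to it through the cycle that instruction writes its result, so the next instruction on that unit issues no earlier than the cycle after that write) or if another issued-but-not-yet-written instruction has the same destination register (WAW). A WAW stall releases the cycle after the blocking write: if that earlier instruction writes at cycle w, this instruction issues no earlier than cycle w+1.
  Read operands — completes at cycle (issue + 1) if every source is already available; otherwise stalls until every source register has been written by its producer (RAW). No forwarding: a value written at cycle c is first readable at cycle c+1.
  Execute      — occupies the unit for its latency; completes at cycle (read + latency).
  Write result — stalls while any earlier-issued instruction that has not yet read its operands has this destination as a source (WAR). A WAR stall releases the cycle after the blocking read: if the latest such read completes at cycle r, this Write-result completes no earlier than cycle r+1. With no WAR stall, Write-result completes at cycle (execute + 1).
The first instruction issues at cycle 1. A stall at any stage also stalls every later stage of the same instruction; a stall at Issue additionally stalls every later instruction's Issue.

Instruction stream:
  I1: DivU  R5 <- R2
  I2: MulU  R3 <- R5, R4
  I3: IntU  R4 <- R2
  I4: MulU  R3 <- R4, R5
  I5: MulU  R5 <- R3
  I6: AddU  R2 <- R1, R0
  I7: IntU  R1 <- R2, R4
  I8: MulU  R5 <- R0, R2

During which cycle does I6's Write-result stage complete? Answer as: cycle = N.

cycle = 27

c1: issue I1 (DivU)
c2: I1 read-ops; issue I2 (MulU)
c3: issue I3 (IntU)
c4: I3 read-ops
c5: I3 finished on IntU
c9: I1 finished on DivU
c10: I1→R5
c11: I2 read-ops
c12: I3→R4
c14: I2 finished on MulU
c15: I2→R3
c16: issue I4 (MulU)
c17: I4 read-ops
c20: I4 finished on MulU
c21: I4→R3
c22: issue I5 (MulU)
c23: I5 read-ops; issue I6 (AddU)
c24: I6 read-ops; issue I7 (IntU)
c26: I5 finished on MulU; I6 finished on AddU
c27: I5→R5; I6→R2
c28: I7 read-ops; issue I8 (MulU)
c29: I7 finished on IntU; I8 read-ops
c30: I7→R1
c32: I8 finished on MulU
c33: I8→R5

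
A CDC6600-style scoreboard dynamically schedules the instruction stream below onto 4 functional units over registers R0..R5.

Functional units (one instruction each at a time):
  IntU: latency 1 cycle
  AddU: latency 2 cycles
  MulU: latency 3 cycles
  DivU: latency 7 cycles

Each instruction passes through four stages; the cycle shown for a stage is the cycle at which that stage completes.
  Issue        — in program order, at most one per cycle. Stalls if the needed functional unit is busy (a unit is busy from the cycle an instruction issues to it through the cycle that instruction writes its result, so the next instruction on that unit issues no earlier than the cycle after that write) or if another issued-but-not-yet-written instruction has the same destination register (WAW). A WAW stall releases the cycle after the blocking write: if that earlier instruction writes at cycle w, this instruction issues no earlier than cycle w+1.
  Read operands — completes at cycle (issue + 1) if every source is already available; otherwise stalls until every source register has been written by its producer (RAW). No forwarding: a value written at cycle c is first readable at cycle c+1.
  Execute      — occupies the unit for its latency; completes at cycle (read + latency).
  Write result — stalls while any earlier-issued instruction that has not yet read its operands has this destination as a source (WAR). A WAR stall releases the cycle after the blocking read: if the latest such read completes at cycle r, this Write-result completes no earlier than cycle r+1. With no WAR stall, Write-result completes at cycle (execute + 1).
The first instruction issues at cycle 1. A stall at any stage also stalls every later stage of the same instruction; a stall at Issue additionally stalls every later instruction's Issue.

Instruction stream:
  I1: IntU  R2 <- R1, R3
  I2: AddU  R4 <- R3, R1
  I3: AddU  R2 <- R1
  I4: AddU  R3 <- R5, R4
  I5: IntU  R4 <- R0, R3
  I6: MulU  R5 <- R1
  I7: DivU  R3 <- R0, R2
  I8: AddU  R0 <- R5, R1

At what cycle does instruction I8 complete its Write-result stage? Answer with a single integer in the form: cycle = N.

I1 -> (1, 2, 3, 4)
I2 -> (2, 3, 5, 6)
I3 -> (7, 8, 10, 11)  // struct: AddU busy until I2 writes@6
I4 -> (12, 13, 15, 16)  // struct: AddU busy until I3 writes@11
I5 -> (13, 17, 18, 19)  // RAW R3: wait I4 write@16
I6 -> (14, 15, 18, 19)
I7 -> (17, 18, 25, 26)  // WAW R3: wait I4 write@16
I8 -> (18, 20, 22, 23)  // RAW R5: wait I6 write@19

cycle = 23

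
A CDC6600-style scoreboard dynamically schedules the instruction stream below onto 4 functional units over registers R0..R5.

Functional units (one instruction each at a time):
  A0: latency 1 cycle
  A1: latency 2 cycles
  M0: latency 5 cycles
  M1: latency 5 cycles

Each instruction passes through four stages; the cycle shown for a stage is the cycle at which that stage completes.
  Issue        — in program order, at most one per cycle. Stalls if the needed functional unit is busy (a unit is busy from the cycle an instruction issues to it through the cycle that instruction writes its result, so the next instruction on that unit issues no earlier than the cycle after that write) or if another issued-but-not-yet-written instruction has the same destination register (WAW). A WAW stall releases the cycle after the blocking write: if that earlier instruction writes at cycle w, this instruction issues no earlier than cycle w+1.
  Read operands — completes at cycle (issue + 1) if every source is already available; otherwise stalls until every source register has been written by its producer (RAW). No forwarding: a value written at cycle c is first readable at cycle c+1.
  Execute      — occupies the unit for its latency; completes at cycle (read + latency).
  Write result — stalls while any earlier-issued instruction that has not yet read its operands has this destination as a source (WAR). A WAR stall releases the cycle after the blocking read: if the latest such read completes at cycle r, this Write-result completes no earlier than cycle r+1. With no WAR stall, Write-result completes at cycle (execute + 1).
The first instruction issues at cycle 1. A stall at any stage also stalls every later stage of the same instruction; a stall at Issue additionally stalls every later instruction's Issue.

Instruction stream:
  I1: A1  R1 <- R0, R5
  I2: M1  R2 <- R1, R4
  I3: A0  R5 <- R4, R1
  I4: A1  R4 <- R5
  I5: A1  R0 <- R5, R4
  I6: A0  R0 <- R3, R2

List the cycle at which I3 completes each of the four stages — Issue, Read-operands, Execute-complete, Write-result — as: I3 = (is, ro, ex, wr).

I1 -> (1, 2, 4, 5)
I2 -> (2, 6, 11, 12)  // RAW R1: wait I1 write@5
I3 -> (3, 6, 7, 8)  // RAW R1: wait I1 write@5
I4 -> (6, 9, 11, 12)  // struct: A1 busy until I1 writes@5, RAW R5: wait I3 write@8
I5 -> (13, 14, 16, 17)  // struct: A1 busy until I4 writes@12
I6 -> (18, 19, 20, 21)  // WAW R0: wait I5 write@17

I3 = (3, 6, 7, 8)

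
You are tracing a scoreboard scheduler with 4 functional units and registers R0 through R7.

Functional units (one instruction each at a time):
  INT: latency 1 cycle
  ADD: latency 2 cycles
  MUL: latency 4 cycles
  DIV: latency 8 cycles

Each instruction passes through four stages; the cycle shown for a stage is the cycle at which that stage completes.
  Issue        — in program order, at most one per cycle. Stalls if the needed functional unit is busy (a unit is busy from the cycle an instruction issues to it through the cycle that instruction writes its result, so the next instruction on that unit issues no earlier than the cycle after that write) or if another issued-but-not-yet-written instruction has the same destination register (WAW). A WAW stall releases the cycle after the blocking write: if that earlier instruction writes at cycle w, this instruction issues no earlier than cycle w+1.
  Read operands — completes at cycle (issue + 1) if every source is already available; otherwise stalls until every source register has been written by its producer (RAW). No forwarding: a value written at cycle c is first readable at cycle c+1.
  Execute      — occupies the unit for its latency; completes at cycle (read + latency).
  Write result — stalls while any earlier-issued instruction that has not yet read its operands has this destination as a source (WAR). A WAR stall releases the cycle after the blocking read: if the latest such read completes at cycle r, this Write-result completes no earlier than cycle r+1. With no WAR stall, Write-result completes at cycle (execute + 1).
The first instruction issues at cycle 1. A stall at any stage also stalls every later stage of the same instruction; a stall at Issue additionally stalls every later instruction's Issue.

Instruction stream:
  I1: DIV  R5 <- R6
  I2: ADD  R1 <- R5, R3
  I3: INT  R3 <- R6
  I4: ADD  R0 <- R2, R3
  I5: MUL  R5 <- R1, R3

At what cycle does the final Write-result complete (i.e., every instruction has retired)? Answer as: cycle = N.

t=1  I1→DIV
t=2  I1 RO, I2→ADD
t=3  I3→INT
t=4  I3 RO
t=5  I3 EX
t=10  I1 EX
t=11  I1 WR R5
t=12  I2 RO
t=13  I3 WR R3
t=14  I2 EX
t=15  I2 WR R1
t=16  I4→ADD
t=17  I4 RO, I5→MUL
t=18  I5 RO
t=19  I4 EX
t=20  I4 WR R0
t=22  I5 EX
t=23  I5 WR R5

cycle = 23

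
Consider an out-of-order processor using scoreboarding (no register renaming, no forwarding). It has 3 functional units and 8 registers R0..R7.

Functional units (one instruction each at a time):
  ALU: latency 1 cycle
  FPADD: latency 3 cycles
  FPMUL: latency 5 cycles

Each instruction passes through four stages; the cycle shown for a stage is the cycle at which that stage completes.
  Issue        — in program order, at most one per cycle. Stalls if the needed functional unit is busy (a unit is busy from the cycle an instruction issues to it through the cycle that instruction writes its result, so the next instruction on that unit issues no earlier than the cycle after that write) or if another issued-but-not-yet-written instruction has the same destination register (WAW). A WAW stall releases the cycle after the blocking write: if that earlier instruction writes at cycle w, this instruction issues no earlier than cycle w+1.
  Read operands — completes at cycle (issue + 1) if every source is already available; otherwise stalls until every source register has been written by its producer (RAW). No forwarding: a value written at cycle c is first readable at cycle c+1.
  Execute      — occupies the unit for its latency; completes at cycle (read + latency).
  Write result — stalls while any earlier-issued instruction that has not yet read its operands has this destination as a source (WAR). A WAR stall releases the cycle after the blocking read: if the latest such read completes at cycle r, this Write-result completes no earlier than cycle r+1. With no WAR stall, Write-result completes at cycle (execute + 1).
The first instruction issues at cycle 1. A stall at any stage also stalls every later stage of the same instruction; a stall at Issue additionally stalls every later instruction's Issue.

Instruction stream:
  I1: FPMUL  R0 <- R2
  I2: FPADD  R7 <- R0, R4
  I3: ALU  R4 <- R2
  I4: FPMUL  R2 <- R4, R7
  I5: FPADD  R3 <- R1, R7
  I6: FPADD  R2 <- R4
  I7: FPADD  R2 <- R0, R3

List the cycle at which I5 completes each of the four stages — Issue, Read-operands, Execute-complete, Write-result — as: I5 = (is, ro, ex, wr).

cycle 1: I1→FPMUL
cycle 2: I1 RO, I2→FPADD
cycle 3: I3→ALU
cycle 4: I3 RO
cycle 5: I3 EX
cycle 7: I1 EX
cycle 8: I1 WR R0
cycle 9: I2 RO, I4→FPMUL
cycle 10: I3 WR R4
cycle 12: I2 EX
cycle 13: I2 WR R7
cycle 14: I4 RO, I5→FPADD
cycle 15: I5 RO
cycle 18: I5 EX
cycle 19: I4 EX, I5 WR R3
cycle 20: I4 WR R2
cycle 21: I6→FPADD
cycle 22: I6 RO
cycle 25: I6 EX
cycle 26: I6 WR R2
cycle 27: I7→FPADD
cycle 28: I7 RO
cycle 31: I7 EX
cycle 32: I7 WR R2

I5 = (14, 15, 18, 19)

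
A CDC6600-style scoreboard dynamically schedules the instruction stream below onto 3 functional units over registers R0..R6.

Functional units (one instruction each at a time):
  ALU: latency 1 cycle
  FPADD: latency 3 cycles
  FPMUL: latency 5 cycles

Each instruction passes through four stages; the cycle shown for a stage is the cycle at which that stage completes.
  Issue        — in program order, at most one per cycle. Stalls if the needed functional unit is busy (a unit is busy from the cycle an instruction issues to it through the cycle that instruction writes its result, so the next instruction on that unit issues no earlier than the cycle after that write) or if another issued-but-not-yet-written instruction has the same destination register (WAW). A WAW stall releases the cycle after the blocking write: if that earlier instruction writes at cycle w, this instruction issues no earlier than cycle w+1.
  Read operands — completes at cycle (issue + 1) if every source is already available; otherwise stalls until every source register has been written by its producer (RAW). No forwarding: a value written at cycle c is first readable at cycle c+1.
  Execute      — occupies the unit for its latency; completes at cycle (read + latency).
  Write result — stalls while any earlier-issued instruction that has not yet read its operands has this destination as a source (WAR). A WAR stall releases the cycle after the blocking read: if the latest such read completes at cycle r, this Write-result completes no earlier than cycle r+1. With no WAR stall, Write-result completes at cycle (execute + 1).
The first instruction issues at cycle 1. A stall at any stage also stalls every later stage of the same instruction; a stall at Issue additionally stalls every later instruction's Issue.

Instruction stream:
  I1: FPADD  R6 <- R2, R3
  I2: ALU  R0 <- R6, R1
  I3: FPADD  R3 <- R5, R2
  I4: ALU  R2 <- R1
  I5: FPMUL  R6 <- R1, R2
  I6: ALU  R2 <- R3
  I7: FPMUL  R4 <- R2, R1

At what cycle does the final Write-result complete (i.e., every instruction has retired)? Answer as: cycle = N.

c1: I1 dispatched to FPADD
c2: I1 operands ready, I2 dispatched to ALU
c5: I1 complete
c6: R6←I1
c7: I2 operands ready, I3 dispatched to FPADD
c8: I2 complete, I3 operands ready
c9: R0←I2
c10: I4 dispatched to ALU
c11: I3 complete, I4 operands ready, I5 dispatched to FPMUL
c12: R3←I3, I4 complete
c13: R2←I4
c14: I5 operands ready, I6 dispatched to ALU
c15: I6 operands ready
c16: I6 complete
c17: R2←I6
c19: I5 complete
c20: R6←I5
c21: I7 dispatched to FPMUL
c22: I7 operands ready
c27: I7 complete
c28: R4←I7

cycle = 28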